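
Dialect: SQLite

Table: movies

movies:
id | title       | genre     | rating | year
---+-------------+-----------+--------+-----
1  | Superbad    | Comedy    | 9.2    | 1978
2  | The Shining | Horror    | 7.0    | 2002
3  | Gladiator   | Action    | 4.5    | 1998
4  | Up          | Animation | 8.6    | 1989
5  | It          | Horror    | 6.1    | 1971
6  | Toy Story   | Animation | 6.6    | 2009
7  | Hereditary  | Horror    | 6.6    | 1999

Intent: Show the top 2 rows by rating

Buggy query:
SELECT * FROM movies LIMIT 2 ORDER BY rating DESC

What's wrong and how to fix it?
Bug: LIMIT must come after ORDER BY

Fix: Swap the clauses: ORDER BY first, then LIMIT

Corrected query:
SELECT * FROM movies ORDER BY rating DESC LIMIT 2

Result:
id | title    | genre     | rating | year
---+----------+-----------+--------+-----
1  | Superbad | Comedy    | 9.2    | 1978
4  | Up       | Animation | 8.6    | 1989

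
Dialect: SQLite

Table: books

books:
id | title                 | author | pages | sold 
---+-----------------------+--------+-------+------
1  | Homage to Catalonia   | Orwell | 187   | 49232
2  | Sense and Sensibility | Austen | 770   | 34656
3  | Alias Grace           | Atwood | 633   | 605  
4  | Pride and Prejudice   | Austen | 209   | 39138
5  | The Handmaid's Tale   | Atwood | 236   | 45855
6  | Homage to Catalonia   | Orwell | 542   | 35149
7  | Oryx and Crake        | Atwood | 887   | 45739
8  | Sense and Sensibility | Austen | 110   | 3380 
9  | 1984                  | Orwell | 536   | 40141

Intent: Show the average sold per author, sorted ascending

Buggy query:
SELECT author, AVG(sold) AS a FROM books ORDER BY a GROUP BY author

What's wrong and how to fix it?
Bug: ORDER BY appears before GROUP BY; SQL clause order requires GROUP BY first

Fix: Move ORDER BY to the end, after GROUP BY

Corrected query:
SELECT author, AVG(sold) AS a FROM books GROUP BY author ORDER BY a

Result:
author | a           
-------+-------------
Austen | 25724.666667
Atwood | 30733       
Orwell | 41507.333333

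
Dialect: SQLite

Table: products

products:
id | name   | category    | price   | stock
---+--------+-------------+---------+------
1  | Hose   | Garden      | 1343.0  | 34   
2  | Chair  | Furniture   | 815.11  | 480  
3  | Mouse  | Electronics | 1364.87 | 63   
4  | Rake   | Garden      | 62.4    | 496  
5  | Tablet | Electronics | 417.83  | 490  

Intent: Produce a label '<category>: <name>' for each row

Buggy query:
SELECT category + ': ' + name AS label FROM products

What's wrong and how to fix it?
Bug: SQLite uses || for string concatenation; + coerces text to numbers (yielding 0)

Fix: Replace + with || to concatenate text

Corrected query:
SELECT category || ': ' || name AS label FROM products

Result:
label              
-------------------
Garden: Hose       
Furniture: Chair   
Electronics: Mouse 
Garden: Rake       
Electronics: Tablet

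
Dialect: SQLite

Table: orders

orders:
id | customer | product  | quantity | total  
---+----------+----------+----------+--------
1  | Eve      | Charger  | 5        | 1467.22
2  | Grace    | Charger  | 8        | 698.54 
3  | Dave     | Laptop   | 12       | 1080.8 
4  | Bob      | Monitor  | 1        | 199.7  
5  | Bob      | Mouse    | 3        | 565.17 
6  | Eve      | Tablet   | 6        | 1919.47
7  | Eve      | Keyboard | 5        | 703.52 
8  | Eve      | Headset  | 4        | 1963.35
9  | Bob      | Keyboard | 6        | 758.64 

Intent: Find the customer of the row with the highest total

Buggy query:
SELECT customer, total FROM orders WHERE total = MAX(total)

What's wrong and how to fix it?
Bug: MAX(total) is an aggregate and cannot be used directly in WHERE

Fix: Wrap MAX in a scalar subquery so WHERE compares against a single value

Corrected query:
SELECT customer, total FROM orders WHERE total = (SELECT MAX(total) FROM orders)

Result:
customer | total  
---------+--------
Eve      | 1963.35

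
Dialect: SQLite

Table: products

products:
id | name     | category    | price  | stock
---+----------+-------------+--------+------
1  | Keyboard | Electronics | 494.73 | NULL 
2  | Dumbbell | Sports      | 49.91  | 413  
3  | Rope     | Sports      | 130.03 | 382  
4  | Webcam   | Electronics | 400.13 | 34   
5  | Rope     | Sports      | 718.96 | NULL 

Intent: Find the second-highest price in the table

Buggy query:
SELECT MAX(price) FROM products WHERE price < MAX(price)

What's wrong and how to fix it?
Bug: MAX(price) on the right of the comparison is an aggregate-in-WHERE error

Fix: Put the inner MAX in a scalar subquery

Corrected query:
SELECT MAX(price) FROM products WHERE price < (SELECT MAX(price) FROM products)

Result:
MAX(price)
----------
494.73    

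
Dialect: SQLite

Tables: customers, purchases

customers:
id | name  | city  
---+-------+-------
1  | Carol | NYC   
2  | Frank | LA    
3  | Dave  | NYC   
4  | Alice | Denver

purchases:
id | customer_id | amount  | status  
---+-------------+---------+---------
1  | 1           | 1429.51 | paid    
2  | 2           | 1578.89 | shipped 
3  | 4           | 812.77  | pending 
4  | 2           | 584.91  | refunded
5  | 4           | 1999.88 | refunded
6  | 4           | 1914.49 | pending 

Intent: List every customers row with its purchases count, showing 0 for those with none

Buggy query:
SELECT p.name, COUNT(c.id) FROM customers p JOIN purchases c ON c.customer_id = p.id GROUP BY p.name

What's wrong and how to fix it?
Bug: An inner join excludes parents with zero children

Fix: Use LEFT JOIN so parents without children still appear (COUNT(c.id) gives 0)

Corrected query:
SELECT p.name, COUNT(c.id) FROM customers p LEFT JOIN purchases c ON c.customer_id = p.id GROUP BY p.name

Result:
name  | COUNT(c.id)
------+------------
Alice | 3          
Carol | 1          
Dave  | 0          
Frank | 2          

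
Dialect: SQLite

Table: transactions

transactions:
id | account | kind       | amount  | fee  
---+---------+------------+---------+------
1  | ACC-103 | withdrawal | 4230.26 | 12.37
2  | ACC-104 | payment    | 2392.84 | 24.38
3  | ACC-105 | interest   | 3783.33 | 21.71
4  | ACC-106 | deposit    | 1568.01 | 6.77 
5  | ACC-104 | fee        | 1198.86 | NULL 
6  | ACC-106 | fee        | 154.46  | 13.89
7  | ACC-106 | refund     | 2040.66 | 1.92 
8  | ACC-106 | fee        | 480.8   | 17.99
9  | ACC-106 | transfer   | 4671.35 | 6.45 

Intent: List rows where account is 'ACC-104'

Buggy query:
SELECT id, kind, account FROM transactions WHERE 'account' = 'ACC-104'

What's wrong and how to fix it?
Bug: Single quotes denote string literals in SQL; the column name is being compared as a constant string

Fix: Reference the column as account without single quotes

Corrected query:
SELECT id, kind, account FROM transactions WHERE account = 'ACC-104'

Result:
id | kind    | account
---+---------+--------
2  | payment | ACC-104
5  | fee     | ACC-104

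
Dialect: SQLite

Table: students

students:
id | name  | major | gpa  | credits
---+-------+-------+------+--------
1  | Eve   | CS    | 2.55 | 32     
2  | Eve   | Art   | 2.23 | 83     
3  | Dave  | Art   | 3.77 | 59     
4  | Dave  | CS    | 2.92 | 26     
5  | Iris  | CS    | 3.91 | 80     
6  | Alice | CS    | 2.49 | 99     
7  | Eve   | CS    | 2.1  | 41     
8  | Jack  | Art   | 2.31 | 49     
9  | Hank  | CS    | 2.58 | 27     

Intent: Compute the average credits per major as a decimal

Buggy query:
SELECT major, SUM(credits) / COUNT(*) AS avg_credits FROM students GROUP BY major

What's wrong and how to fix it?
Bug: Both operands are integers, so '/' performs integer division and truncates

Fix: Multiply by 1.0 (or CAST to REAL) to force floating-point division

Corrected query:
SELECT major, SUM(credits) * 1.0 / COUNT(*) AS avg_credits FROM students GROUP BY major

Result:
major | avg_credits
------+------------
Art   | 63.666667  
CS    | 50.833333  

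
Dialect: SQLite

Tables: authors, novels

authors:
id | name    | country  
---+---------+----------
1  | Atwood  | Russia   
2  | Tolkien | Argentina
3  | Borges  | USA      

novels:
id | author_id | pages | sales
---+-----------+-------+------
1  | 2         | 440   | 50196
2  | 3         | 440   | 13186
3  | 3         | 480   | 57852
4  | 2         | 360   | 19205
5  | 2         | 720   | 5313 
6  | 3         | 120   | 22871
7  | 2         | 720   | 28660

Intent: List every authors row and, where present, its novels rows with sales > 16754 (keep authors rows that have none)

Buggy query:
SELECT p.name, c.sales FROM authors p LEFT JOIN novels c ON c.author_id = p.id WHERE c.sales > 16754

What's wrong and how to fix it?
Bug: A WHERE condition on the right-hand table after LEFT JOIN drops unmatched parents

Fix: Move the right-table condition into the ON clause so unmatched parents are kept

Corrected query:
SELECT p.name, c.sales FROM authors p LEFT JOIN novels c ON c.author_id = p.id AND c.sales > 16754

Result:
name    | sales
--------+------
Atwood  | NULL 
Tolkien | 19205
Tolkien | 28660
Tolkien | 50196
Borges  | 22871
Borges  | 57852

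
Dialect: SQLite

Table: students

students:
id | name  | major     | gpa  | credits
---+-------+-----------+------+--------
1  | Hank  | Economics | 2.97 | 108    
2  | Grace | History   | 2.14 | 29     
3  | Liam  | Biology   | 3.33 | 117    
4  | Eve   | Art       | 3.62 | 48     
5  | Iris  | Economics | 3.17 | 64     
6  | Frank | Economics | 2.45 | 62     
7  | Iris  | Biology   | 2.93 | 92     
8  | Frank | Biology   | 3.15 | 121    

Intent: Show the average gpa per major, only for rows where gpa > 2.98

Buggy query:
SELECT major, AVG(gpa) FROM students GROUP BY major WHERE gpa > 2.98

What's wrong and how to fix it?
Bug: Row-level WHERE must come before GROUP BY in the clause order

Fix: Move the WHERE clause before GROUP BY

Corrected query:
SELECT major, AVG(gpa) FROM students WHERE gpa > 2.98 GROUP BY major

Result:
major     | AVG(gpa)
----------+---------
Art       | 3.62    
Biology   | 3.24    
Economics | 3.17    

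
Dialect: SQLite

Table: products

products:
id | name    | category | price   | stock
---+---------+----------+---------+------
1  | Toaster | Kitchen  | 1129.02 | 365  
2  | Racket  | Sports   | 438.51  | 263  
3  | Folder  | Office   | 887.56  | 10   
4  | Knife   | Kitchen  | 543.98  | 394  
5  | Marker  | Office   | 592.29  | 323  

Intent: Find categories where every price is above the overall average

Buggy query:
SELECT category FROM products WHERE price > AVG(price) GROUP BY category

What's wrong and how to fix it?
Bug: AVG() is an aggregate; it can't sit directly in WHERE

Fix: Use a subquery for AVG and a HAVING MIN(...) filter so the condition holds for every row in the group

Corrected query:
SELECT category FROM products GROUP BY category HAVING MIN(price) > (SELECT AVG(price) FROM products)

Result:
(no rows)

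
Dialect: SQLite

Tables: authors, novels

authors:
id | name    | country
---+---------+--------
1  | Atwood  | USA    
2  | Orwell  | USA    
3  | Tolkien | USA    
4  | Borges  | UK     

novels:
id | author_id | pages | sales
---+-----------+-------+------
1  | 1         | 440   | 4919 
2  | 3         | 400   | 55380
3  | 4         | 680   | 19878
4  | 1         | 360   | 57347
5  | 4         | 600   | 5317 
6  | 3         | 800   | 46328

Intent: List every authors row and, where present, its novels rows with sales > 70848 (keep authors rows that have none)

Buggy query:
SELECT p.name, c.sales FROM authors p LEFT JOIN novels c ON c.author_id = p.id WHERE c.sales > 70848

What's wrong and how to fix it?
Bug: A WHERE condition on the right-hand table after LEFT JOIN drops unmatched parents

Fix: Move the right-table condition into the ON clause so unmatched parents are kept

Corrected query:
SELECT p.name, c.sales FROM authors p LEFT JOIN novels c ON c.author_id = p.id AND c.sales > 70848

Result:
name    | sales
--------+------
Atwood  | NULL 
Orwell  | NULL 
Tolkien | NULL 
Borges  | NULL 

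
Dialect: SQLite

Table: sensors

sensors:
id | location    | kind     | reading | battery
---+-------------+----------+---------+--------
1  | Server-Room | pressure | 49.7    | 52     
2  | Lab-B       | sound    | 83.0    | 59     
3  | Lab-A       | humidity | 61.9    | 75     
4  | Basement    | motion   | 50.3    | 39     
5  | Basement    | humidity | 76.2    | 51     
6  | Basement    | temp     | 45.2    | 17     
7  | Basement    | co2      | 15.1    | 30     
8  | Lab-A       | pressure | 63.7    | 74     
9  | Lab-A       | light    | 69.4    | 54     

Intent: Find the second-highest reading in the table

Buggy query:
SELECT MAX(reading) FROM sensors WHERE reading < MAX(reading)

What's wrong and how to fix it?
Bug: MAX(reading) on the right of the comparison is an aggregate-in-WHERE error

Fix: Compute the overall MAX in a subquery, then take MAX of rows below it

Corrected query:
SELECT MAX(reading) FROM sensors WHERE reading < (SELECT MAX(reading) FROM sensors)

Result:
MAX(reading)
------------
76.2        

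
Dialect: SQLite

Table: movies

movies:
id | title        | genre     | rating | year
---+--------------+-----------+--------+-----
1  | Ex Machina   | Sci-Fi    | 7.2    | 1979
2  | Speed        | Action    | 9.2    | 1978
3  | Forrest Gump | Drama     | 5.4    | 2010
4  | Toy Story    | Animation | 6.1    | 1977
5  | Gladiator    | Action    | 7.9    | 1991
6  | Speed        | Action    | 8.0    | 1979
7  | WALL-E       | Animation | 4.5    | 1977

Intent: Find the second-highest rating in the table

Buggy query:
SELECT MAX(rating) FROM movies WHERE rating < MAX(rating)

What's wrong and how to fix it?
Bug: MAX(rating) on the right of the comparison is an aggregate-in-WHERE error

Fix: Put the inner MAX in a scalar subquery

Corrected query:
SELECT MAX(rating) FROM movies WHERE rating < (SELECT MAX(rating) FROM movies)

Result:
MAX(rating)
-----------
8          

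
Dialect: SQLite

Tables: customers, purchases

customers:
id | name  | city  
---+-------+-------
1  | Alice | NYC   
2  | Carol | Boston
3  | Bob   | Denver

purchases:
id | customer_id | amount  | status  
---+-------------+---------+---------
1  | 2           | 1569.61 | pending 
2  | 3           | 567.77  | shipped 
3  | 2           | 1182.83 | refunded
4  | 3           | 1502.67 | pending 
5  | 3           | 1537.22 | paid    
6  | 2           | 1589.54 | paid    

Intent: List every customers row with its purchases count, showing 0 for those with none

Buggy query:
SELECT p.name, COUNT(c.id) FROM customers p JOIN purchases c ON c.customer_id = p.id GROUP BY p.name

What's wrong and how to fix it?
Bug: INNER JOIN drops customers rows that have no matching purchases rows

Fix: Switch to LEFT JOIN to retain unmatched parent rows

Corrected query:
SELECT p.name, COUNT(c.id) FROM customers p LEFT JOIN purchases c ON c.customer_id = p.id GROUP BY p.name

Result:
name  | COUNT(c.id)
------+------------
Alice | 0          
Bob   | 3          
Carol | 3          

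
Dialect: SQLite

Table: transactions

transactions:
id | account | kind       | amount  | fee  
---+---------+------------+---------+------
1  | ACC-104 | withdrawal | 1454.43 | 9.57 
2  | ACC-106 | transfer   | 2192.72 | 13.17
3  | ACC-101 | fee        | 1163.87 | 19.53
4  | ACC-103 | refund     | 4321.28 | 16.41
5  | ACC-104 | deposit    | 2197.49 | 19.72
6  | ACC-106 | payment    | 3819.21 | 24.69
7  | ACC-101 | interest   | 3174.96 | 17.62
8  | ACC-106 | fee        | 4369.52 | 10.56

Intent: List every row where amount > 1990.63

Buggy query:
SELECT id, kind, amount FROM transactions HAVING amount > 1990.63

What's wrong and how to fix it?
Bug: This is a non-aggregate query (no GROUP BY, no aggregates), so in SQLite the HAVING clause is invalid here; a row-level condition belongs in WHERE

Fix: Use WHERE for row-level filtering

Corrected query:
SELECT id, kind, amount FROM transactions WHERE amount > 1990.63

Result:
id | kind     | amount 
---+----------+--------
2  | transfer | 2192.72
4  | refund   | 4321.28
5  | deposit  | 2197.49
6  | payment  | 3819.21
7  | interest | 3174.96
8  | fee      | 4369.52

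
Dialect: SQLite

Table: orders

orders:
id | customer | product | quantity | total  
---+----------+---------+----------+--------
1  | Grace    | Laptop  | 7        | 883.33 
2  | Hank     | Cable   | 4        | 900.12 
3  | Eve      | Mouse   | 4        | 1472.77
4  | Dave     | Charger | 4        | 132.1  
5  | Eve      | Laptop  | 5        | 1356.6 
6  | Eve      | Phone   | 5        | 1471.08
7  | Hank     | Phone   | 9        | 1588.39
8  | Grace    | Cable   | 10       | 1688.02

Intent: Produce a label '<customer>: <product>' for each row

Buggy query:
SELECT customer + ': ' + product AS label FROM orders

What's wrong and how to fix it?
Bug: SQLite uses || for string concatenation; + coerces text to numbers (yielding 0)

Fix: Use the || operator for string concatenation

Corrected query:
SELECT customer || ': ' || product AS label FROM orders

Result:
label        
-------------
Grace: Laptop
Hank: Cable  
Eve: Mouse   
Dave: Charger
Eve: Laptop  
Eve: Phone   
Hank: Phone  
Grace: Cable 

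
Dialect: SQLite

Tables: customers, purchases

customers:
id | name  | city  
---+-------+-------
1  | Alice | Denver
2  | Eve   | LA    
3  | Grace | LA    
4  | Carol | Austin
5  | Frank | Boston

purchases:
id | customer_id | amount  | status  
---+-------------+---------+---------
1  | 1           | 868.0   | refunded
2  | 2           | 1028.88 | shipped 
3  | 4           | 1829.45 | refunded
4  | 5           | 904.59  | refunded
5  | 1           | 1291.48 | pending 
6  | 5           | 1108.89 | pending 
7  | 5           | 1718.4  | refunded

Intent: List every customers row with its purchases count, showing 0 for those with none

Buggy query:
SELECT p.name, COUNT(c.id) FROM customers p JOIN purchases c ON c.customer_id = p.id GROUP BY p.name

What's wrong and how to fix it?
Bug: INNER JOIN drops customers rows that have no matching purchases rows

Fix: Use LEFT JOIN so parents without children still appear (COUNT(c.id) gives 0)

Corrected query:
SELECT p.name, COUNT(c.id) FROM customers p LEFT JOIN purchases c ON c.customer_id = p.id GROUP BY p.name

Result:
name  | COUNT(c.id)
------+------------
Alice | 2          
Carol | 1          
Eve   | 1          
Frank | 3          
Grace | 0          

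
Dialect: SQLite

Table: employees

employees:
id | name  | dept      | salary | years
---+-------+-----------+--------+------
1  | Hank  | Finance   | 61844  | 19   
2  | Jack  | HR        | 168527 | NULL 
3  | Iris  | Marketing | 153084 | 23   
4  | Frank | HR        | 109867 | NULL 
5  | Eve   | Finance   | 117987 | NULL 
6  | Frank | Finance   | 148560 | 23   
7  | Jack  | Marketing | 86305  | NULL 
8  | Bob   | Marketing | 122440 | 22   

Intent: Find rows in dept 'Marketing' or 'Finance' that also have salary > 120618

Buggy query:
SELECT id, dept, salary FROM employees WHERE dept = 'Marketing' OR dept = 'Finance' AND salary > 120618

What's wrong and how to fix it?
Bug: Without parentheses, AND is evaluated before OR, so the salary filter only applies to the 'Finance' branch

Fix: Group the OR with parentheses (or use IN), then AND the threshold

Corrected query:
SELECT id, dept, salary FROM employees WHERE (dept = 'Marketing' OR dept = 'Finance') AND salary > 120618

Result:
id | dept      | salary
---+-----------+-------
3  | Marketing | 153084
6  | Finance   | 148560
8  | Marketing | 122440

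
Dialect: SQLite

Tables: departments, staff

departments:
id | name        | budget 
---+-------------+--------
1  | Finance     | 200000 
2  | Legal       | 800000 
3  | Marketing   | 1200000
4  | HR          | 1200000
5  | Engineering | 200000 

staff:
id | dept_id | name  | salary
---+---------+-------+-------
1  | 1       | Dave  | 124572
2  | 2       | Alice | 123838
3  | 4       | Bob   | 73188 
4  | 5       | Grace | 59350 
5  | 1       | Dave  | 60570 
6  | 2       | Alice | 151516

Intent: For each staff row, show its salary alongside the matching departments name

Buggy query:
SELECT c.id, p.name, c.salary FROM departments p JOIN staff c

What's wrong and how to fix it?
Bug: Missing join condition: each staff row is matched to all departments rows instead of just its own

Fix: Add ON c.dept_id = p.id to the JOIN

Corrected query:
SELECT c.id, p.name, c.salary FROM departments p JOIN staff c ON c.dept_id = p.id

Result:
id | name        | salary
---+-------------+-------
1  | Finance     | 124572
2  | Legal       | 123838
3  | HR          | 73188 
4  | Engineering | 59350 
5  | Finance     | 60570 
6  | Legal       | 151516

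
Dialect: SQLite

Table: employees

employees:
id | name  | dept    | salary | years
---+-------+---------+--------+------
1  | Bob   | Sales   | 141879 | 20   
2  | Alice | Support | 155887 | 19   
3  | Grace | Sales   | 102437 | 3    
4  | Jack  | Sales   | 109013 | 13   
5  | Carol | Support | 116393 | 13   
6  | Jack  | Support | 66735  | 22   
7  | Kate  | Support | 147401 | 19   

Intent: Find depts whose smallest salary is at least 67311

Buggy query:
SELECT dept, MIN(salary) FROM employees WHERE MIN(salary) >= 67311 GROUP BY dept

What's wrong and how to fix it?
Bug: Aggregates like MIN are computed per group after WHERE runs

Fix: Replace WHERE with HAVING after the GROUP BY

Corrected query:
SELECT dept, MIN(salary) FROM employees GROUP BY dept HAVING MIN(salary) >= 67311

Result:
dept  | MIN(salary)
------+------------
Sales | 102437     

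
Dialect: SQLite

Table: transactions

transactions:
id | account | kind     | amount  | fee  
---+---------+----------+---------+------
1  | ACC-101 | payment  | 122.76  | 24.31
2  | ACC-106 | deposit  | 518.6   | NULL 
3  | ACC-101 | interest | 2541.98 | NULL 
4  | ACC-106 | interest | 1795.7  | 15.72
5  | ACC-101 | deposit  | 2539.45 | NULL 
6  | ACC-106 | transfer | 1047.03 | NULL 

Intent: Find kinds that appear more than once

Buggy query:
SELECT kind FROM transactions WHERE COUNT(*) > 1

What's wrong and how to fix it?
Bug: WHERE can't reference COUNT(*); aggregates are computed after WHERE

Fix: Group first, then use HAVING for the count condition

Corrected query:
SELECT kind FROM transactions GROUP BY kind HAVING COUNT(*) > 1

Result:
kind    
--------
deposit 
interest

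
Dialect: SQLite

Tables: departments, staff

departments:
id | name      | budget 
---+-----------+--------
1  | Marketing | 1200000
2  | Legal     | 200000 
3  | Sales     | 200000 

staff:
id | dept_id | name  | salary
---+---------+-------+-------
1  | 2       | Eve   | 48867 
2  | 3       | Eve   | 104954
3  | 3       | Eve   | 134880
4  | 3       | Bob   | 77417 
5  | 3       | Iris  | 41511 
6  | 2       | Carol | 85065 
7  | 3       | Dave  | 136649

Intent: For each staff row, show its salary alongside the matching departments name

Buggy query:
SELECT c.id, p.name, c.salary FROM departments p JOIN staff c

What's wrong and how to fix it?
Bug: JOIN with no ON clause produces a cartesian product; every staff row pairs with every departments row

Fix: Add ON c.dept_id = p.id to the JOIN

Corrected query:
SELECT c.id, p.name, c.salary FROM departments p JOIN staff c ON c.dept_id = p.id

Result:
id | name  | salary
---+-------+-------
1  | Legal | 48867 
2  | Sales | 104954
3  | Sales | 134880
4  | Sales | 77417 
5  | Sales | 41511 
6  | Legal | 85065 
7  | Sales | 136649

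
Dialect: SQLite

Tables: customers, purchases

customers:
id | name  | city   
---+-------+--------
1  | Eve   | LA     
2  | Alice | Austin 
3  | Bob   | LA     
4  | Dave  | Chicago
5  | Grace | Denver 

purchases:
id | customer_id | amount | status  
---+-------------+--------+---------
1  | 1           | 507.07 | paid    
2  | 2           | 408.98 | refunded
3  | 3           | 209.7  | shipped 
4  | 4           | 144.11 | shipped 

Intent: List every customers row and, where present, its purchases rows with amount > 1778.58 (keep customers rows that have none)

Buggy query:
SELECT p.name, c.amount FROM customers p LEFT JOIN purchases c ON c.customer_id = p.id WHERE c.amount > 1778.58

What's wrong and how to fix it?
Bug: Filtering c.amount in WHERE discards the NULL rows produced by LEFT JOIN, turning it into an inner join

Fix: Move the right-table condition into the ON clause so unmatched parents are kept

Corrected query:
SELECT p.name, c.amount FROM customers p LEFT JOIN purchases c ON c.customer_id = p.id AND c.amount > 1778.58

Result:
name  | amount
------+-------
Eve   | NULL  
Alice | NULL  
Bob   | NULL  
Dave  | NULL  
Grace | NULL  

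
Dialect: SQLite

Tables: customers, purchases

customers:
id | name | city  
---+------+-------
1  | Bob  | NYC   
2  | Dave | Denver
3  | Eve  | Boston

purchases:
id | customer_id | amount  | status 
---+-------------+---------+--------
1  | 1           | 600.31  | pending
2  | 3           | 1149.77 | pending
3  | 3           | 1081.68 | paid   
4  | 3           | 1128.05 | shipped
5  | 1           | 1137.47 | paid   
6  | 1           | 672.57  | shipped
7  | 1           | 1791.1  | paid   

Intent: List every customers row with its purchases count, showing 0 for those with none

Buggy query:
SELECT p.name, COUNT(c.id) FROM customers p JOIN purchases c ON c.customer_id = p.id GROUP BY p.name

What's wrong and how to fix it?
Bug: An inner join excludes parents with zero children

Fix: Switch to LEFT JOIN to retain unmatched parent rows

Corrected query:
SELECT p.name, COUNT(c.id) FROM customers p LEFT JOIN purchases c ON c.customer_id = p.id GROUP BY p.name

Result:
name | COUNT(c.id)
-----+------------
Bob  | 4          
Dave | 0          
Eve  | 3          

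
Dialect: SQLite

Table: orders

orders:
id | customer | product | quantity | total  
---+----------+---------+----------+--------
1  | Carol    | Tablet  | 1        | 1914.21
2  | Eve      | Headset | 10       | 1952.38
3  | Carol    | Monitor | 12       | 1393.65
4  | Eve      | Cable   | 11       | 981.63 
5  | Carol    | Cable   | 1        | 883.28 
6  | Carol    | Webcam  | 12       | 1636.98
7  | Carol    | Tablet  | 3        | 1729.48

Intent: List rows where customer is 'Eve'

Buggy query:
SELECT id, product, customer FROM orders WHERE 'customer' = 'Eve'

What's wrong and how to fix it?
Bug: 'customer' in single quotes is a string literal, not the column; the comparison is literal-vs-literal and never true

Fix: Remove the quotes around the column name (or use double quotes for an identifier)

Corrected query:
SELECT id, product, customer FROM orders WHERE customer = 'Eve'

Result:
id | product | customer
---+---------+---------
2  | Headset | Eve     
4  | Cable   | Eve     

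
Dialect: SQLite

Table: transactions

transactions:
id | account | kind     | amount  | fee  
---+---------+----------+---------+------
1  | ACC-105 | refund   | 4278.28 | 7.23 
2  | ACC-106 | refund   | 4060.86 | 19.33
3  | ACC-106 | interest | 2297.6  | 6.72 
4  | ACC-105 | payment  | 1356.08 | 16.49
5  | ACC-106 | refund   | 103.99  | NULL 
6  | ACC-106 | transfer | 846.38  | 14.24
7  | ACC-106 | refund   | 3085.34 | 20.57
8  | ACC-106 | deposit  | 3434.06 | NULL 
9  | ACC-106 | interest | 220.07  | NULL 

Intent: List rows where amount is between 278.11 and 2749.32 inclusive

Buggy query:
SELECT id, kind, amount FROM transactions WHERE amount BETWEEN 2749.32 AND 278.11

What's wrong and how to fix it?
Bug: BETWEEN expects the lower bound first; with 2749.32 AND 278.11 the range is empty

Fix: Swap the bounds so the smaller value comes first

Corrected query:
SELECT id, kind, amount FROM transactions WHERE amount BETWEEN 278.11 AND 2749.32

Result:
id | kind     | amount 
---+----------+--------
3  | interest | 2297.6 
4  | payment  | 1356.08
6  | transfer | 846.38 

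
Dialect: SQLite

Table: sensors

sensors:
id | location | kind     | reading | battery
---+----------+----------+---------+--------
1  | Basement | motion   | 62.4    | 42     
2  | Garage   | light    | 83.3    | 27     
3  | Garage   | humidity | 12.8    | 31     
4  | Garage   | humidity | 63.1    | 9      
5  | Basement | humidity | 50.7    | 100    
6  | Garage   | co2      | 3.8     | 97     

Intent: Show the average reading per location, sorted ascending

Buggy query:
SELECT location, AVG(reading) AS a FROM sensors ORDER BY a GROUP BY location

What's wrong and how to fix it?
Bug: ORDER BY appears before GROUP BY; SQL clause order requires GROUP BY first

Fix: Move ORDER BY to the end, after GROUP BY

Corrected query:
SELECT location, AVG(reading) AS a FROM sensors GROUP BY location ORDER BY a

Result:
location | a    
---------+------
Garage   | 40.75
Basement | 56.55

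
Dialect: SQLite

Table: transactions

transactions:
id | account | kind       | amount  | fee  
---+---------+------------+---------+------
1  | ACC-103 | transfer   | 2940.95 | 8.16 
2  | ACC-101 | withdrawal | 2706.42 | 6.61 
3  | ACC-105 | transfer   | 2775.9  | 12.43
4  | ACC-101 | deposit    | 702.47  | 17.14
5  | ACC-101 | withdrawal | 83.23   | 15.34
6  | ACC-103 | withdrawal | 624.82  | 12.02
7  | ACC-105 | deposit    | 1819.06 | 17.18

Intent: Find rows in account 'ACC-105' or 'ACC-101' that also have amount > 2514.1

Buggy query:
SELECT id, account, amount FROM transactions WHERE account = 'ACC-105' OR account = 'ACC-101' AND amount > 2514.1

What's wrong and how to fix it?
Bug: AND binds tighter than OR, so this parses as account = 'ACC-105' OR (account = 'ACC-101' AND amount > 2514.1)

Fix: Group the OR with parentheses (or use IN), then AND the threshold

Corrected query:
SELECT id, account, amount FROM transactions WHERE (account = 'ACC-105' OR account = 'ACC-101') AND amount > 2514.1

Result:
id | account | amount 
---+---------+--------
2  | ACC-101 | 2706.42
3  | ACC-105 | 2775.9 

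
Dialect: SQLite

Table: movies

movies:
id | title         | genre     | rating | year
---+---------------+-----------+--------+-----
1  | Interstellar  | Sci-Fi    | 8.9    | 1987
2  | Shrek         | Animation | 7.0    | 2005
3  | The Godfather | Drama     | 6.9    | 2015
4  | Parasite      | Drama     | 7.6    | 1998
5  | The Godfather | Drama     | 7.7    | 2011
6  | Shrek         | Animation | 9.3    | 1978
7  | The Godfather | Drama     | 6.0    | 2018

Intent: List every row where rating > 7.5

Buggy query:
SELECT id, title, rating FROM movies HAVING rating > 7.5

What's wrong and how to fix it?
Bug: HAVING filters the output of aggregation, but this query has no GROUP BY and no aggregate functions, so SQLite rejects it (HAVING clause on a non-aggregate query); the condition here is per row

Fix: Use WHERE for row-level filtering

Corrected query:
SELECT id, title, rating FROM movies WHERE rating > 7.5

Result:
id | title         | rating
---+---------------+-------
1  | Interstellar  | 8.9   
4  | Parasite      | 7.6   
5  | The Godfather | 7.7   
6  | Shrek         | 9.3   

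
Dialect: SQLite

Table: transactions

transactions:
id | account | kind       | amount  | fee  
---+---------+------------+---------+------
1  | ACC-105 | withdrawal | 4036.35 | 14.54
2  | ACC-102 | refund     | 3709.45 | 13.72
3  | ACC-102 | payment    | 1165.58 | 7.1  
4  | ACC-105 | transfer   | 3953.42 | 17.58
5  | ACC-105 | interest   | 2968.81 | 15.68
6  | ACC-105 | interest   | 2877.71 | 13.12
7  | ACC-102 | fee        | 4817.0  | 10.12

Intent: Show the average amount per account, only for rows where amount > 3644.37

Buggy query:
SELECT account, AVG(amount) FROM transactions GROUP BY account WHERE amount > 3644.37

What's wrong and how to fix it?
Bug: WHERE cannot follow GROUP BY

Fix: Move the WHERE clause before GROUP BY

Corrected query:
SELECT account, AVG(amount) FROM transactions WHERE amount > 3644.37 GROUP BY account

Result:
account | AVG(amount)
--------+------------
ACC-102 | 4263.225   
ACC-105 | 3994.885   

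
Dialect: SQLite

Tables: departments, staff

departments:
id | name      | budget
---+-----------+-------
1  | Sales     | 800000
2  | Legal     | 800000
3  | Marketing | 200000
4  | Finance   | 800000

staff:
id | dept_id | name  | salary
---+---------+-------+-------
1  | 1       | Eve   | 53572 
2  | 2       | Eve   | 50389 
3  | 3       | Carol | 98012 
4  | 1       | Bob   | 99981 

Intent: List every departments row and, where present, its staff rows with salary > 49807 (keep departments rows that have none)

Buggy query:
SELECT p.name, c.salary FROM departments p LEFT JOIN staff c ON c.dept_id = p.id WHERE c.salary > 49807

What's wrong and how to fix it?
Bug: A WHERE condition on the right-hand table after LEFT JOIN drops unmatched parents

Fix: Put 'c.salary > 49807' in the JOIN's ON clause instead of WHERE

Corrected query:
SELECT p.name, c.salary FROM departments p LEFT JOIN staff c ON c.dept_id = p.id AND c.salary > 49807

Result:
name      | salary
----------+-------
Sales     | 53572 
Sales     | 99981 
Legal     | 50389 
Marketing | 98012 
Finance   | NULL  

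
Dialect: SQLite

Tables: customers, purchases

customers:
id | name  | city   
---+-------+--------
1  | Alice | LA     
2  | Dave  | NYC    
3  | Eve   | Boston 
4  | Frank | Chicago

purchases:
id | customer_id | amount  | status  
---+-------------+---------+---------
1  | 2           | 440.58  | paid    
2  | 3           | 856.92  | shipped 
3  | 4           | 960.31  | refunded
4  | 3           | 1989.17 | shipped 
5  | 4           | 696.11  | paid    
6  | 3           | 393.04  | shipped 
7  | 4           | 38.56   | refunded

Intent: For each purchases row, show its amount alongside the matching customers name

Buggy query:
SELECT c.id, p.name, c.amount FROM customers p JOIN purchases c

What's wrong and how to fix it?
Bug: Missing join condition: each purchases row is matched to all customers rows instead of just its own

Fix: Add ON c.customer_id = p.id to the JOIN

Corrected query:
SELECT c.id, p.name, c.amount FROM customers p JOIN purchases c ON c.customer_id = p.id

Result:
id | name  | amount 
---+-------+--------
1  | Dave  | 440.58 
2  | Eve   | 856.92 
3  | Frank | 960.31 
4  | Eve   | 1989.17
5  | Frank | 696.11 
6  | Eve   | 393.04 
7  | Frank | 38.56  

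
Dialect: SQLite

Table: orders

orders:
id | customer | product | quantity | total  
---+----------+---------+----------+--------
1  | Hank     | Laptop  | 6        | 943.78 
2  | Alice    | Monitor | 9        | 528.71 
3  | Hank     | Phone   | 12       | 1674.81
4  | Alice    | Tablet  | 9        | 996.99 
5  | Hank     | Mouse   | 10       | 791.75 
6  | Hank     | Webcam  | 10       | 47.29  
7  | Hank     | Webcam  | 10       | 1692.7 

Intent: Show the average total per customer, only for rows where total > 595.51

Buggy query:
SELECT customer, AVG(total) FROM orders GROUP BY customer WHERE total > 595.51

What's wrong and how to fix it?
Bug: WHERE cannot follow GROUP BY

Fix: Place WHERE between FROM and GROUP BY

Corrected query:
SELECT customer, AVG(total) FROM orders WHERE total > 595.51 GROUP BY customer

Result:
customer | AVG(total)
---------+-----------
Alice    | 996.99    
Hank     | 1275.76   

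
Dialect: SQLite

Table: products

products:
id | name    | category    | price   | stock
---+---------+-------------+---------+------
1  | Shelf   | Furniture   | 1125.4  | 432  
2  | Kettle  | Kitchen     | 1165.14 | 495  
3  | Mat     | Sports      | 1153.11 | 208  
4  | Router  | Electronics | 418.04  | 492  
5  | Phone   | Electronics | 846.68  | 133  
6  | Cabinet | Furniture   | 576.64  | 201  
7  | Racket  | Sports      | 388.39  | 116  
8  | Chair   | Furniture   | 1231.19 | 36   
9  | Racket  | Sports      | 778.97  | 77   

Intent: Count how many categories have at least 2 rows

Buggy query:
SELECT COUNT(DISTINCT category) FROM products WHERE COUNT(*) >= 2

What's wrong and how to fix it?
Bug: WHERE filters individual rows, not groups, so a group-level COUNT is invalid there

Fix: Use a subquery that GROUPs and filters with HAVING, then count its rows

Corrected query:
SELECT COUNT(*) FROM (SELECT category FROM products GROUP BY category HAVING COUNT(*) >= 2)

Result:
COUNT(*)
--------
3       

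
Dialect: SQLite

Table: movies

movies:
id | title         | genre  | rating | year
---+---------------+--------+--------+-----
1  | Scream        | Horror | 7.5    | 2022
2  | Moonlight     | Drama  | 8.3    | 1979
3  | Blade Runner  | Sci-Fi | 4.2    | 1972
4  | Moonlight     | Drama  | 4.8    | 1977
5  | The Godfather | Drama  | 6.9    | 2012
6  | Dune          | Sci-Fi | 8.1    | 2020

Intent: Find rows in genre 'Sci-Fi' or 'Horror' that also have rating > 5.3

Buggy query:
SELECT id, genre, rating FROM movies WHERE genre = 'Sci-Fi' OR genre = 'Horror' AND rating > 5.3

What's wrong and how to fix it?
Bug: AND binds tighter than OR, so this parses as genre = 'Sci-Fi' OR (genre = 'Horror' AND rating > 5.3)

Fix: Group the OR with parentheses (or use IN), then AND the threshold

Corrected query:
SELECT id, genre, rating FROM movies WHERE (genre = 'Sci-Fi' OR genre = 'Horror') AND rating > 5.3

Result:
id | genre  | rating
---+--------+-------
1  | Horror | 7.5   
6  | Sci-Fi | 8.1   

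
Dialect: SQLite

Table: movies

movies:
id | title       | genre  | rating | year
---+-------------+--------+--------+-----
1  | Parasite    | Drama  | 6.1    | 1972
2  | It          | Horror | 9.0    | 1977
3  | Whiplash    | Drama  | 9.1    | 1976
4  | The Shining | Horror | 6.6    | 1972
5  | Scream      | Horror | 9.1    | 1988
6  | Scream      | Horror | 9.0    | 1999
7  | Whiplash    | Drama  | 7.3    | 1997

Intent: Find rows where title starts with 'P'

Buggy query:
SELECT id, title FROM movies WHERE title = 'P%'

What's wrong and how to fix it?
Bug: '=' compares the literal string including the % character; pattern matching needs LIKE

Fix: Use LIKE for wildcard pattern matching

Corrected query:
SELECT id, title FROM movies WHERE title LIKE 'P%'

Result:
id | title   
---+---------
1  | Parasite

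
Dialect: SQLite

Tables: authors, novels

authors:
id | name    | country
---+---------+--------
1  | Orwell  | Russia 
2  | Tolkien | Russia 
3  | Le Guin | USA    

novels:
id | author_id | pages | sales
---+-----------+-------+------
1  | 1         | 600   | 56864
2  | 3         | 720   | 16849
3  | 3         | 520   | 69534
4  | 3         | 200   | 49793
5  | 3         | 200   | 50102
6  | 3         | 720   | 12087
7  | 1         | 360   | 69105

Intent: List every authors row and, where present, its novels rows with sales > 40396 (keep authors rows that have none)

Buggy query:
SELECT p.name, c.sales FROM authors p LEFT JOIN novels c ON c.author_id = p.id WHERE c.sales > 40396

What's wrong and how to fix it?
Bug: Filtering c.sales in WHERE discards the NULL rows produced by LEFT JOIN, turning it into an inner join

Fix: Move the right-table condition into the ON clause so unmatched parents are kept

Corrected query:
SELECT p.name, c.sales FROM authors p LEFT JOIN novels c ON c.author_id = p.id AND c.sales > 40396

Result:
name    | sales
--------+------
Orwell  | 56864
Orwell  | 69105
Tolkien | NULL 
Le Guin | 49793
Le Guin | 50102
Le Guin | 69534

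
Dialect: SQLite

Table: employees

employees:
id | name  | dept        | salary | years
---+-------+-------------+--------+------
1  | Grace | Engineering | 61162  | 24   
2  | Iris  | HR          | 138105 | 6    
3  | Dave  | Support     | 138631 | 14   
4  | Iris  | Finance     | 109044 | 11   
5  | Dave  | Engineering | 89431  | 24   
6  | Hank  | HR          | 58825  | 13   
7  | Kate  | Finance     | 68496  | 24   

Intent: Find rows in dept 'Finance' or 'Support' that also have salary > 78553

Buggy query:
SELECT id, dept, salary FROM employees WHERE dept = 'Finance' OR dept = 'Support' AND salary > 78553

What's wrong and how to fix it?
Bug: AND binds tighter than OR, so this parses as dept = 'Finance' OR (dept = 'Support' AND salary > 78553)

Fix: Group the OR with parentheses (or use IN), then AND the threshold

Corrected query:
SELECT id, dept, salary FROM employees WHERE (dept = 'Finance' OR dept = 'Support') AND salary > 78553

Result:
id | dept    | salary
---+---------+-------
3  | Support | 138631
4  | Finance | 109044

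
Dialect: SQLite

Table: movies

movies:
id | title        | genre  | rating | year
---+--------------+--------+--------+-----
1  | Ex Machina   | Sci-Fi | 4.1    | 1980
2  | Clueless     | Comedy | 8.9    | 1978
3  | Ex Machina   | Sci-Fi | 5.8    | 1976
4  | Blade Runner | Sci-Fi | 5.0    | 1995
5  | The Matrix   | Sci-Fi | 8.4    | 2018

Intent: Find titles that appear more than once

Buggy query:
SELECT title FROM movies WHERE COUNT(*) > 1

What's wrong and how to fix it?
Bug: COUNT(*) is an aggregate and cannot be used in WHERE

Fix: Group first, then use HAVING for the count condition

Corrected query:
SELECT title FROM movies GROUP BY title HAVING COUNT(*) > 1

Result:
title     
----------
Ex Machina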